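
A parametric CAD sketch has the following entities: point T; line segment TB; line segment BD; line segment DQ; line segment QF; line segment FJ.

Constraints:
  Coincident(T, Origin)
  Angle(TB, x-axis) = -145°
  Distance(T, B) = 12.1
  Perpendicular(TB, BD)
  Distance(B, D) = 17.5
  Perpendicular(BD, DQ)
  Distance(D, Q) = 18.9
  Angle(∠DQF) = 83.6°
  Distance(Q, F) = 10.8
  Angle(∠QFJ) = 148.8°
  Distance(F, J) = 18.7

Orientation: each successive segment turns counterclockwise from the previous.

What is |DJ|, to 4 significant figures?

26.31

T is at the origin; TB runs at -145.0° with length 12.1, so B = (-9.912, -6.940). TB is perpendicular to BD, so BD runs at -55.00°; with |BD| = 17.5, D = (0.1258, -21.28). The perpendicularity gives DQ at right angles to BD, so DQ runs at 35.00°; with |DQ| = 18.9, Q = (15.61, -10.43). ∠DQF = 83.6° gives QF at 131.4° from the x-axis; with |QF| = 10.8, F = (8.466, -2.334). ∠QFJ = 148.8° gives FJ at 162.6° from the x-axis; with |FJ| = 18.7, J = (-9.379, 3.258). Then |DJ| = |J − D| = 26.31.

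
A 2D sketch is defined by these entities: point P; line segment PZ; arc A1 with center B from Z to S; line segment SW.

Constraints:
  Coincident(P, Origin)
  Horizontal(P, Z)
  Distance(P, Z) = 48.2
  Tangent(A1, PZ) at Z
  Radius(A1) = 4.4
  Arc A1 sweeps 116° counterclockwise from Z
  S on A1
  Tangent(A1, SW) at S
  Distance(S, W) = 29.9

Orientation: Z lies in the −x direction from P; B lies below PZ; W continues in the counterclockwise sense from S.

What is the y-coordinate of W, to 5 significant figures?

-33.203

On A1, Z sits at bearing 90° from B; a 116° counterclockwise sweep puts S at bearing 206°, so S = B + 4.4·(cos 206°, sin 206°) = (-52.155, -6.3288). The tangent condition forces BS to be normal to SW, so SW runs along (−sin 206°, cos 206°); with |SW| = 29.9, W = (-39.047, -33.203). So W.y = -33.203.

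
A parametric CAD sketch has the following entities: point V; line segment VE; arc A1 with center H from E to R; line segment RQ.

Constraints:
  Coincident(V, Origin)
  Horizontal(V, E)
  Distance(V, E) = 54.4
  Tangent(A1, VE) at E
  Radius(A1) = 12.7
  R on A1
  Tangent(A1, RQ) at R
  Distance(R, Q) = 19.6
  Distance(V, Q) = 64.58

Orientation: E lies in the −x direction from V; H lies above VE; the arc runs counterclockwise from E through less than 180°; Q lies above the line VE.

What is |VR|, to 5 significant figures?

47.569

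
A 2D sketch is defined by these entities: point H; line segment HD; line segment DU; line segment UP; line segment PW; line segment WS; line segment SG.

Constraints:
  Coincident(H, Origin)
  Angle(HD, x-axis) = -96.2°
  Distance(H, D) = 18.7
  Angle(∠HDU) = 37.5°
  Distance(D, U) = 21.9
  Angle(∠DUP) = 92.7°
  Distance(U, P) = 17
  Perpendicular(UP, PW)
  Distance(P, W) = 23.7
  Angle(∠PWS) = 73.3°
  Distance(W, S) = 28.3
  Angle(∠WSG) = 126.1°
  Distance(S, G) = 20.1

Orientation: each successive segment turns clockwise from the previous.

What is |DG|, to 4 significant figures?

29.77

H is at the origin; HD runs at -96.2° with length 18.7, so D = (-2.020, -18.59). ∠HDU = 37.5° gives DU at 121.3° from the x-axis; with |DU| = 21.9, U = (-13.40, 0.1220). ∠DUP = 92.7° gives UP at 34.00° from the x-axis; with |UP| = 17.0, P = (0.6966, 9.628). UP ⟂ PW, so PW runs at -56.00°; with |PW| = 23.7, W = (13.95, -10.02). ∠PWS = 73.3° gives WS at -162.7° from the x-axis; with |WS| = 28.3, S = (-13.07, -18.44). ∠WSG = 126.1° gives SG at 143.4° from the x-axis; with |SG| = 20.1, G = (-29.21, -6.451). Then |DG| = |G − D| = 29.77.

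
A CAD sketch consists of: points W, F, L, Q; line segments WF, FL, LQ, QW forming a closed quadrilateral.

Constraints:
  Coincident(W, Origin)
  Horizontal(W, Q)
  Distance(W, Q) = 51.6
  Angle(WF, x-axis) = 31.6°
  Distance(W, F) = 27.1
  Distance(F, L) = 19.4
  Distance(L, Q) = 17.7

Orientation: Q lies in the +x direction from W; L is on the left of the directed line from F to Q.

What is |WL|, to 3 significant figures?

45.1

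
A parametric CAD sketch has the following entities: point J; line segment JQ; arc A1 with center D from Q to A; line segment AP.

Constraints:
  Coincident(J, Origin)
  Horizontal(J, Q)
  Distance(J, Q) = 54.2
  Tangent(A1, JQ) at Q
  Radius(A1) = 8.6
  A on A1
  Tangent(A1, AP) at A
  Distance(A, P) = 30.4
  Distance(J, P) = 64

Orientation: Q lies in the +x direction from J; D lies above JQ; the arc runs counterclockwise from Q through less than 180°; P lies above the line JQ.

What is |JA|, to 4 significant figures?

63.25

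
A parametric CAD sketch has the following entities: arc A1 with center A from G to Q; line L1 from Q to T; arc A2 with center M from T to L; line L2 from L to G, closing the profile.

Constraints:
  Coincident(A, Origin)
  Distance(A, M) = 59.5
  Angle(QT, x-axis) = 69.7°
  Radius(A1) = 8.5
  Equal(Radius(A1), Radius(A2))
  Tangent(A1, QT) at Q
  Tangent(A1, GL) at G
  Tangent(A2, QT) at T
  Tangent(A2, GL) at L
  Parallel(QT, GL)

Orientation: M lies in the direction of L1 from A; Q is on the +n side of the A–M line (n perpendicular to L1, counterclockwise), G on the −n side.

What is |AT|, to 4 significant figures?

60.10

The slot axis is L1's direction at 69.7°, so u = (cos 69.7°, sin 69.7°) = (0.3469, 0.9379) and n = (−sin 69.7°, cos 69.7°) = (-0.9379, 0.3469). A is at the origin and M lies 59.5 along u from A, so M = 59.5·u = (20.64, 55.80). Tangency of A1 to both parallel lines with radius 8.5 puts Q and G at A ± 8.5·n: Q = (-7.972, 2.949), G = (7.972, -2.949). Equal radii place T and L the same way about M: T = M + 8.5·n = (12.67, 58.75), L = M − 8.5·n = (28.61, 52.86). Then |AT| = |T − A| = 60.10.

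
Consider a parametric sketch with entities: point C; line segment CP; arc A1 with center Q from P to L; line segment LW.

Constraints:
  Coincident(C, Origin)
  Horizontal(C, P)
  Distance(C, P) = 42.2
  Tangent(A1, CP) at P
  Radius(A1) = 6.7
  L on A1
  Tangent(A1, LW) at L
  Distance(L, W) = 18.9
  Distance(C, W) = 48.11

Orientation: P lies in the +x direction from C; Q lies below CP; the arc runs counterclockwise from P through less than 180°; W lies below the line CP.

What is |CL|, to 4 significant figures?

36.62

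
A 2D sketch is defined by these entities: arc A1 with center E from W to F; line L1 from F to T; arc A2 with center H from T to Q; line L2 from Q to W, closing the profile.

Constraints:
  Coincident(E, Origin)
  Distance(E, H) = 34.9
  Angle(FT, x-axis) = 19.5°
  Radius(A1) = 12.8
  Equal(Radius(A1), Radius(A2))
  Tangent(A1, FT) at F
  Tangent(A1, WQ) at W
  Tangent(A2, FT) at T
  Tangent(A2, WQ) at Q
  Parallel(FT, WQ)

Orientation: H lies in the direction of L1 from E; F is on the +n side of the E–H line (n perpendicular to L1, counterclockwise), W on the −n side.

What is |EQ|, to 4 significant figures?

37.17

Tangency of A1 to both parallel lines with radius 12.8 puts F and W at E ± 12.8·n: F = (-4.273, 12.07), W = (4.273, -12.07). Equal radii place T and Q the same way about H: T = H + 12.8·n = (28.63, 23.72), Q = H − 12.8·n = (37.17, -0.4160). Then |EQ| = |Q − E| = 37.17.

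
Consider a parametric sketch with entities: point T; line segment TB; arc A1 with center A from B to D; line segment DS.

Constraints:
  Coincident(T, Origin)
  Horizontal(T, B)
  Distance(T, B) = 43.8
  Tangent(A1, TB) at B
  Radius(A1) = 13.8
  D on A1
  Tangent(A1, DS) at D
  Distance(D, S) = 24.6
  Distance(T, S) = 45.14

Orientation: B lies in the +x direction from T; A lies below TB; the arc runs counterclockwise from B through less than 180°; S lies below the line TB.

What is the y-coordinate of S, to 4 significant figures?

-36.32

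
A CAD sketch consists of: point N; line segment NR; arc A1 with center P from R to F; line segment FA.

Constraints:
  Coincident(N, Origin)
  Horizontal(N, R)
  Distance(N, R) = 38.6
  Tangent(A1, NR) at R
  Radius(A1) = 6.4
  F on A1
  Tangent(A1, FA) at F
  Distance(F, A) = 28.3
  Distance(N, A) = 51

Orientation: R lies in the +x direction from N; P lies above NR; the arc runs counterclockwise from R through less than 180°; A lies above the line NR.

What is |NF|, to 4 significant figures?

45.49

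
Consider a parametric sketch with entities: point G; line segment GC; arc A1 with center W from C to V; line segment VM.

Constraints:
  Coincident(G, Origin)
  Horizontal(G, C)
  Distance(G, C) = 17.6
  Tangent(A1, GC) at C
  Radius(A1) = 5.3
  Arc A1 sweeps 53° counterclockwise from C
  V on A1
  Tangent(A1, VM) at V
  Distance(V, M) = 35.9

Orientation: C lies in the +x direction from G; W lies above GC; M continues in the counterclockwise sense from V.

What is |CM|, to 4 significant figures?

40.19

G is at the origin; G and C share the same y with |GC| = 17.6 and C on the +x side, so C = (17.60, 0.000). Tangency of A1 to GC means the radius WC is perpendicular to GC, so W = C + (0, 5.3) = (17.60, 5.300). On A1, C sits at bearing -90° from W; a 53° counterclockwise sweep puts V at bearing -37°, so V = W + 5.3·(cos -37°, sin -37°) = (21.83, 2.110). Since A1 is tangent to VM there, WV ⟂ VM, so VM runs along (−sin -37°, cos -37°); with |VM| = 35.9, M = (43.44, 30.78). Then |CM| = |M − C| = 40.19.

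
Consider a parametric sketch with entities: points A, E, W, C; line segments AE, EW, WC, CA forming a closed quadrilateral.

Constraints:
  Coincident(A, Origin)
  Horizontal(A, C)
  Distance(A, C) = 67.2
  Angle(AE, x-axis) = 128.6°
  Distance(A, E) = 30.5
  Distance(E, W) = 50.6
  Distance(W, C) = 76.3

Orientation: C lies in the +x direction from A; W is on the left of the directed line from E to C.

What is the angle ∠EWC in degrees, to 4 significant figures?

87.19°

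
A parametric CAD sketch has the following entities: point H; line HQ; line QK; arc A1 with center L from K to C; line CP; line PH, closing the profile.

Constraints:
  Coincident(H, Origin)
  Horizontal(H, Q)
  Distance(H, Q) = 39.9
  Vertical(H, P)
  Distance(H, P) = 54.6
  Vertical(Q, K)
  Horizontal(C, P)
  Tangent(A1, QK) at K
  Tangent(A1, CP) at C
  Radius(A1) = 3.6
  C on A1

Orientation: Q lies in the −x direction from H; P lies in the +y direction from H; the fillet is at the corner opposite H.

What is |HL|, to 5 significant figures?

62.599

H is at the origin; H and Q share the same y with |HQ| = 39.9 and Q on the −x side, so Q = (-39.900, 0.0000). H and P share the same x with |HP| = 54.6 and P on the +y side, so P = (0.0000, 54.600). The virtual corner opposite H is at (-39.900, 54.600). A1 meets QK tangentially, so LK is at right angles to QK and the tangent condition forces LC to be normal to CP, with radius 3.6, so the center L sits 3.6 in from both sides at L = (-36.300, 51.000). Then |HL| = |L − H| = 62.599.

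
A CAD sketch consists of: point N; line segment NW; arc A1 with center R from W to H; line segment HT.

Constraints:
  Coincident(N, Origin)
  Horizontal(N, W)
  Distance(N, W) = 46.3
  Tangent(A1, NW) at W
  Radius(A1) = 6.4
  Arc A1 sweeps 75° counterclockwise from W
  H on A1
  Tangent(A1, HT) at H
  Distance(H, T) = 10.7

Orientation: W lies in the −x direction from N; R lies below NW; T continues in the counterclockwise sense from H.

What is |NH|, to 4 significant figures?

52.70

N is at the origin; N and W share the same y with |NW| = 46.3 and W on the −x side, so W = (-46.30, 0.000). A1 meets NW tangentially, so RW is at right angles to NW, so R = W + (0, -6.4) = (-46.30, -6.400). On A1, W sits at bearing 90° from R; a 75° counterclockwise sweep puts H at bearing 165°, so H = R + 6.4·(cos 165°, sin 165°) = (-52.48, -4.744). Then |NH| = |H − N| = 52.70.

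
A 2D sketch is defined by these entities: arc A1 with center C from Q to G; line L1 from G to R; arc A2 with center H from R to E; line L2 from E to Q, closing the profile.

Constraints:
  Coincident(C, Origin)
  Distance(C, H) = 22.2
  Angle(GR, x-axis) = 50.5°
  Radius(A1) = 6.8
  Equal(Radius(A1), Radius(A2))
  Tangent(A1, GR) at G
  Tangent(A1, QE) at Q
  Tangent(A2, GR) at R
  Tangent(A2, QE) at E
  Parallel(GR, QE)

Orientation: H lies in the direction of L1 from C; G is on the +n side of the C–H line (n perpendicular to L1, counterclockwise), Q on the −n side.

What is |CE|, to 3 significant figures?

23.2

Tangency of A1 to both parallel lines with radius 6.8 puts G and Q at C ± 6.8·n: G = (-5.25, 4.33), Q = (5.25, -4.33). Equal radii place R and E the same way about H: R = H + 6.8·n = (8.87, 21.5), E = H − 6.8·n = (19.4, 12.8). Then |CE| = |E − C| = 23.2.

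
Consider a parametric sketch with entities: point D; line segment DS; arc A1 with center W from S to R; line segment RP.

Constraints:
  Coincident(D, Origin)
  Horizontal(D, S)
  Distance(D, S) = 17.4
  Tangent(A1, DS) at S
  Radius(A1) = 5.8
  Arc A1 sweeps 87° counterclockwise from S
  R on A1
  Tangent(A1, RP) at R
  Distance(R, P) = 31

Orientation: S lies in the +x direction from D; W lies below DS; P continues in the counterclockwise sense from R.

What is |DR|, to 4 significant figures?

12.84

Since A1 is tangent to DS there, WS ⟂ DS, so W = S + (0, -5.8) = (17.40, -5.800). On A1, S sits at bearing 90° from W; an 87° counterclockwise sweep puts R at bearing 177°, so R = W + 5.8·(cos 177°, sin 177°) = (11.61, -5.496). Then |DR| = |R − D| = 12.84.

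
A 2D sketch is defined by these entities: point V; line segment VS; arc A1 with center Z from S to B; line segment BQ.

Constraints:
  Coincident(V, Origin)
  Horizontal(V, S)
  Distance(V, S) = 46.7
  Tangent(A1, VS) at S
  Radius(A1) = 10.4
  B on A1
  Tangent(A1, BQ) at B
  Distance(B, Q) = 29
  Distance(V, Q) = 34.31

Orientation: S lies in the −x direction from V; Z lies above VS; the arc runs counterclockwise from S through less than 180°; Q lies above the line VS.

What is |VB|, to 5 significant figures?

38.634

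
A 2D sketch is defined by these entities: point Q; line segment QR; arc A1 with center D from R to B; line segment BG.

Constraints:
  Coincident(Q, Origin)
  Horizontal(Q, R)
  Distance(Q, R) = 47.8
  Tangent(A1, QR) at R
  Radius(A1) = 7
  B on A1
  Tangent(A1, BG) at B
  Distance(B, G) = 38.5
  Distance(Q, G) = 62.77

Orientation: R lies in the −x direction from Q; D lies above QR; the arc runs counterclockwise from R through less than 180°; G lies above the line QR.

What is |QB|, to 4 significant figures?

41.47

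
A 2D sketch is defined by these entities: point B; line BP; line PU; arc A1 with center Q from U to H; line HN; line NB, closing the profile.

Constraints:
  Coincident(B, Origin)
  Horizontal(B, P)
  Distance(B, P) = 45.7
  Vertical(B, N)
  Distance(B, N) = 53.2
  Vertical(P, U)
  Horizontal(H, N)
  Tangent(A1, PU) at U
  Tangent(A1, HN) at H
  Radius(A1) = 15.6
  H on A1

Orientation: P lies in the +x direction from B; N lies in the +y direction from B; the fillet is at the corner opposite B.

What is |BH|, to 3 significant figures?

61.1

B is at the origin; B and P share the same y with |BP| = 45.7 and P on the +x side, so P = (45.7, 0.00). B and N share the same x with |BN| = 53.2 and N on the +y side, so N = (0.00, 53.2). The virtual corner opposite B is at (45.7, 53.2). A1 meets PU tangentially, so QU is at right angles to PU and A1 meets HN tangentially, so QH is at right angles to HN, with radius 15.6, so the center Q sits 15.6 in from both sides at Q = (30.1, 37.6). That places the tangent points at U = (45.7, 37.6) on PU and H = (30.1, 53.2) on HN. Then |BH| = |H − B| = 61.1.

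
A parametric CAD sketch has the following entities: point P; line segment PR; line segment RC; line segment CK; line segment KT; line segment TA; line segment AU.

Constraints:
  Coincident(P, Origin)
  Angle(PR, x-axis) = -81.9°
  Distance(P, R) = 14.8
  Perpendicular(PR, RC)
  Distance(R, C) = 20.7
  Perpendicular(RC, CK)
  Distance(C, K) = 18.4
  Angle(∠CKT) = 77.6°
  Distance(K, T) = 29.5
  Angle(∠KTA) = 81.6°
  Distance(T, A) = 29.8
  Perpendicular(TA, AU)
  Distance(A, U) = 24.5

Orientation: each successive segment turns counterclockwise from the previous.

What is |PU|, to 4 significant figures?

33.51

P is at the origin; PR runs at -81.9° with length 14.8, so R = (2.085, -14.65). The perpendicularity gives RC at right angles to PR, so RC runs at 8.100°; with |RC| = 20.7, C = (22.58, -11.74). RC ⟂ CK, so CK runs at 98.10°; with |CK| = 18.4, K = (19.99, 6.481). ∠CKT = 77.6° gives KT at -159.5° from the x-axis; with |KT| = 29.5, T = (-7.646, -3.850). ∠KTA = 81.6° gives TA at -61.10° from the x-axis; with |TA| = 29.8, A = (6.756, -29.94). TA ⟂ AU, so AU runs at 28.90°; with |AU| = 24.5, U = (28.21, -18.10). Then |PU| = |U − P| = 33.51.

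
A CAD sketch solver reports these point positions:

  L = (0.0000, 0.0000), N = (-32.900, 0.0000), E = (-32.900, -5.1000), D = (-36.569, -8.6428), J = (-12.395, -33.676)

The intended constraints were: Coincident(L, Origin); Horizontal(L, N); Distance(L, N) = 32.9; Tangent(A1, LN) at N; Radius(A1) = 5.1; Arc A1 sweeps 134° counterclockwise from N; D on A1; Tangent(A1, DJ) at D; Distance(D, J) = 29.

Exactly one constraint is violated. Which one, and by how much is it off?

Distance(D, J) = 29 — off by 5.80.

L = (0.00, 0.00) ✓; L.y = 0.00, N.y = 0.00 ✓; |LN| = 32.90 ✓; ∠(EN, NL) = 90.00° ✓; |EN| = 5.100 ✓; bearing(E→D) − bearing(E→N) = 134.0° ✓; |ED| = 5.100 ✓; ∠(ED, DJ) = 90.00° ✓; |DJ| = 34.80 ✗.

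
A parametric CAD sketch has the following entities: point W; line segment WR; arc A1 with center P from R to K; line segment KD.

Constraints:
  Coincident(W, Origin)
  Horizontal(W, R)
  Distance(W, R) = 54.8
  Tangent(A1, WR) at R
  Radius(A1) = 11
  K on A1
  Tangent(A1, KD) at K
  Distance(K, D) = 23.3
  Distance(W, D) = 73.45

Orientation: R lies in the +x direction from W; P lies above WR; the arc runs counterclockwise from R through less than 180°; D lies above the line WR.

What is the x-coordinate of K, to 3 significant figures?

65.8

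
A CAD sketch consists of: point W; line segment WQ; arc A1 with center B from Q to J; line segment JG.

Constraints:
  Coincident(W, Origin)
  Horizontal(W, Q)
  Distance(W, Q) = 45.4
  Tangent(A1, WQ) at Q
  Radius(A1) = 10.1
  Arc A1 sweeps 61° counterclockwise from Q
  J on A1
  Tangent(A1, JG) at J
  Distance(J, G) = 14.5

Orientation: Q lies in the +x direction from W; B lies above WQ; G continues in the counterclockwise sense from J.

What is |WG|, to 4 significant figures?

63.82

W is at the origin; W and Q share the same y with |WQ| = 45.4 and Q on the +x side, so Q = (45.40, 0.000). The tangent condition forces BQ to be normal to WQ, so B = Q + (0, 10.1) = (45.40, 10.10). On A1, Q sits at bearing -90° from B; a 61° counterclockwise sweep puts J at bearing -29°, so J = B + 10.1·(cos -29°, sin -29°) = (54.23, 5.203). The tangent condition forces BJ to be normal to JG, so JG runs along (−sin -29°, cos -29°); with |JG| = 14.5, G = (61.26, 17.89). Then |WG| = |G − W| = 63.82.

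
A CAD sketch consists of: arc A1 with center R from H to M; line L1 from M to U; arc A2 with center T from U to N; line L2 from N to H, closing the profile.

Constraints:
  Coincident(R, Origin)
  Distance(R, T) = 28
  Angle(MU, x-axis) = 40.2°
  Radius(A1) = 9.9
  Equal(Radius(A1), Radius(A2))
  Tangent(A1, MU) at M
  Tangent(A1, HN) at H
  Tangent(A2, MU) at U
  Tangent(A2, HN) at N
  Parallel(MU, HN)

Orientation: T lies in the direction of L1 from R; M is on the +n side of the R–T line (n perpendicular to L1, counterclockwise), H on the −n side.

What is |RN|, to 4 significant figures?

29.70

Tangency of A1 to both parallel lines with radius 9.9 puts M and H at R ± 9.9·n: M = (-6.390, 7.562), H = (6.390, -7.562). Equal radii place U and N the same way about T: U = T + 9.9·n = (15.00, 25.63), N = T − 9.9·n = (27.78, 10.51). Then |RN| = |N − R| = 29.70.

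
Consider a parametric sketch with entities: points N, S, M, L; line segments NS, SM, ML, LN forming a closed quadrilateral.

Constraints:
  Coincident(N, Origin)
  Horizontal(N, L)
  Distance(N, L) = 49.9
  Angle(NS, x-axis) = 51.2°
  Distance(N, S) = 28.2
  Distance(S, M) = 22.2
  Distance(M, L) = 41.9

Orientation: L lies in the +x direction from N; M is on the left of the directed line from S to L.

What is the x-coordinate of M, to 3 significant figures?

32.8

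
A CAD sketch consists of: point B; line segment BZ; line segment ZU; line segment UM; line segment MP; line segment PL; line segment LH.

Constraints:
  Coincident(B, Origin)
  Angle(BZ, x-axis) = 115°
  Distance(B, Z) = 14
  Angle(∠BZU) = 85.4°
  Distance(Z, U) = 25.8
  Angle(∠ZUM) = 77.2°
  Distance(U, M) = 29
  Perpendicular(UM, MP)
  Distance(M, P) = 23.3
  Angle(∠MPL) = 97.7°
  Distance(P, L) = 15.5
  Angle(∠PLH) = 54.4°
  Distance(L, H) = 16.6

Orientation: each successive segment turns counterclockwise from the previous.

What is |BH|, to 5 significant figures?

10.528

B is at the origin; BZ runs at 115.0° with length 14.0, so Z = (-5.9167, 12.688). ∠BZU = 85.4° gives ZU at -150.40° from the x-axis; with |ZU| = 25.8, U = (-28.350, -0.055391). ∠ZUM = 77.2° gives UM at -47.600° from the x-axis; with |UM| = 29.0, M = (-8.7949, -21.471). UM ⟂ MP, so MP runs at 42.400°; with |MP| = 23.3, P = (8.4112, -5.7594). ∠MPL = 97.7° gives PL at 124.70° from the x-axis; with |PL| = 15.5, L = (-0.41268, 6.9839). ∠PLH = 54.4° gives LH at -109.70° from the x-axis; with |LH| = 16.6, H = (-6.0085, -8.6445). Then |BH| = |H − B| = 10.528.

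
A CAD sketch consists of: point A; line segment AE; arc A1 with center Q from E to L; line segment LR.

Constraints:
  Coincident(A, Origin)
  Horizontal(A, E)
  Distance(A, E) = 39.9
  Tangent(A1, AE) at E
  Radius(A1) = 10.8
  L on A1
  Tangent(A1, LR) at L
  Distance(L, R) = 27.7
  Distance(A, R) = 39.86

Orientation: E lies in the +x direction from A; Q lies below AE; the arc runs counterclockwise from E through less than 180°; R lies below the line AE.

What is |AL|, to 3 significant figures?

30.6

Checks: |QE| = 10.80 ✓; |QL| = 10.80 ✓; ∠(QL, LR) = 90.00° ✓; |LR| = 27.70 ✓; |AR| = 39.86 ✓.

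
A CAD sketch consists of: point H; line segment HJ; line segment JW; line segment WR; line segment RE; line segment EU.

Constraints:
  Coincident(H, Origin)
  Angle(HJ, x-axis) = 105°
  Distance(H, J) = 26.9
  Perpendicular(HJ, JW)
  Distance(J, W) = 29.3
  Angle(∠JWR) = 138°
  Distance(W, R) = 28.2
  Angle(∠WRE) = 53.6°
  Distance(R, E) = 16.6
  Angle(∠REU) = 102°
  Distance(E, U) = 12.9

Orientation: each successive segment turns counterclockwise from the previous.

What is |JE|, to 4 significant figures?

40.61

∠JWR = 138.0° gives WR at -123.0° from the x-axis; with |WR| = 28.2, R = (-50.62, -5.251). ∠WRE = 53.6° gives RE at 3.400° from the x-axis; with |RE| = 16.6, E = (-34.05, -4.266). Then |JE| = |E − J| = 40.61.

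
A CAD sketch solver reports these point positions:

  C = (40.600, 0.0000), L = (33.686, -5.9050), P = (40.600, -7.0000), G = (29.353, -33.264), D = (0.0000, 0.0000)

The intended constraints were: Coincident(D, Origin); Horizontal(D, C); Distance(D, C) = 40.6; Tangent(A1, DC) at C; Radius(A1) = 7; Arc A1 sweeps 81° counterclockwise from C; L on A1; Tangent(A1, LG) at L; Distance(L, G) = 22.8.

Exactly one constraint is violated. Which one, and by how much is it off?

Distance(L, G) = 22.8 — off by 4.90.

D = (0.00, 0.00) ✓; D.y = 0.00, C.y = 0.00 ✓; |DC| = 40.60 ✓; ∠(PC, CD) = 90.00° ✓; |PC| = 7.000 ✓; bearing(P→L) − bearing(P→C) = 81.00° ✓; |PL| = 7.000 ✓; ∠(PL, LG) = 90.00° ✓; |LG| = 27.70 ✗.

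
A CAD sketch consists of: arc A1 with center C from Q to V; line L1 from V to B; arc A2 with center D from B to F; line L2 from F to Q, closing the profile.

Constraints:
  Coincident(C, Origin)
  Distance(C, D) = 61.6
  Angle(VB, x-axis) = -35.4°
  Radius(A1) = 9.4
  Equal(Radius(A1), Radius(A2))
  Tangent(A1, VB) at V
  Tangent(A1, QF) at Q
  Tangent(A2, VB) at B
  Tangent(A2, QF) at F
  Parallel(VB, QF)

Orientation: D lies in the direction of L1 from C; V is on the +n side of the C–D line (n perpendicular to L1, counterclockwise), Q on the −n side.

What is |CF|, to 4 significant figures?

62.31

The slot axis is L1's direction at -35.4°, so u = (cos -35.4°, sin -35.4°) = (0.8151, -0.5793) and n = (−sin -35.4°, cos -35.4°) = (0.5793, 0.8151). C is at the origin and D lies 61.6 along u from C, so D = 61.6·u = (50.21, -35.68). Tangency of A1 to both parallel lines with radius 9.4 puts V and Q at C ± 9.4·n: V = (5.445, 7.662), Q = (-5.445, -7.662). Equal radii place B and F the same way about D: B = D + 9.4·n = (55.66, -28.02), F = D − 9.4·n = (44.77, -43.35). Then |CF| = |F − C| = 62.31.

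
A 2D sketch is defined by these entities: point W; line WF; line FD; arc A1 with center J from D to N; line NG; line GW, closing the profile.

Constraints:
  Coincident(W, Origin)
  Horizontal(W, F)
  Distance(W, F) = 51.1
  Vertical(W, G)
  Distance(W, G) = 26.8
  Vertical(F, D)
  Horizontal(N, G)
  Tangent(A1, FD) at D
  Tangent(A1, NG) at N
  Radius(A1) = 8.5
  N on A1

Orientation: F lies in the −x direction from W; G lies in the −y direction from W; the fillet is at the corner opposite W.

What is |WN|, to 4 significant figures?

50.33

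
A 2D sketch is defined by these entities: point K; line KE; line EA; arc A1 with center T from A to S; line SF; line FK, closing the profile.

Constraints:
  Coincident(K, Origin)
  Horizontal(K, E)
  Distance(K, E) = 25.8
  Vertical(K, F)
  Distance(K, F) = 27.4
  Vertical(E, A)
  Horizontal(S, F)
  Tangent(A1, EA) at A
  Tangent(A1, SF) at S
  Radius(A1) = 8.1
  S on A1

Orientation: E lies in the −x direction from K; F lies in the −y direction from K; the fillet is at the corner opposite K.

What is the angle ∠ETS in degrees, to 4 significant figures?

157.2°

K is at the origin; KE is horizontal with |KE| = 25.8 and E on the −x side, so E = (-25.80, 0.000). KF is vertical with |KF| = 27.4 and F on the −y side, so F = (0.000, -27.40). The virtual corner opposite K is at (-25.80, -27.40). Tangency of A1 to EA means the radius TA is perpendicular to EA and tangency of A1 to SF means the radius TS is perpendicular to SF, with radius 8.1, so the center T sits 8.1 in from both sides at T = (-17.70, -19.30). That places the tangent points at A = (-25.80, -19.30) on EA and S = (-17.70, -27.40) on SF. Then cos ∠ETS = TE·TS / (|TE||TS|), giving 157.2°.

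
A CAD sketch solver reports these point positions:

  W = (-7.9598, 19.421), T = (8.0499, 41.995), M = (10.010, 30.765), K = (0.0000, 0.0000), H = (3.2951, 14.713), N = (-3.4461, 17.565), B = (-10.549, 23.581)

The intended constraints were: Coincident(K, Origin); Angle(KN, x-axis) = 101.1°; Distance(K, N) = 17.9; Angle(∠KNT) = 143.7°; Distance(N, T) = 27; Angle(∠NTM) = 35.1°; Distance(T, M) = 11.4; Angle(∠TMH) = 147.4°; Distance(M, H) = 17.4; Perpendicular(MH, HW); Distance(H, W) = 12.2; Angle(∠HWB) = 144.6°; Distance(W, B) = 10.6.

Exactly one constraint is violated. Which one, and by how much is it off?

Distance(W, B) = 10.6 — off by 5.70.

K = (0.00, 0.00) ✓; KN at 101.1° ✓; |KN| = 17.90 ✓; ∠KNT = 143.7° ✓; |NT| = 27.00 ✓; ∠NTM = 35.10° ✓; |TM| = 11.40 ✓; ∠TMH = 147.4° ✓; |MH| = 17.40 ✓; ∠(MH, HW) = 90.00° ✓; |HW| = 12.20 ✓; ∠HWB = 144.6° ✓; |WB| = 4.900 ✗.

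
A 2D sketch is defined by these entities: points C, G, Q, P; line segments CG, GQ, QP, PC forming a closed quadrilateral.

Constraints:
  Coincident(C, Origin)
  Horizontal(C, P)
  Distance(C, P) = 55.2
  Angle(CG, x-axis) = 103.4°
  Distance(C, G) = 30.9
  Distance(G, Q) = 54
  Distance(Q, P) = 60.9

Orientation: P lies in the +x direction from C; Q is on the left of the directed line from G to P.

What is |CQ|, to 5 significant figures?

70.222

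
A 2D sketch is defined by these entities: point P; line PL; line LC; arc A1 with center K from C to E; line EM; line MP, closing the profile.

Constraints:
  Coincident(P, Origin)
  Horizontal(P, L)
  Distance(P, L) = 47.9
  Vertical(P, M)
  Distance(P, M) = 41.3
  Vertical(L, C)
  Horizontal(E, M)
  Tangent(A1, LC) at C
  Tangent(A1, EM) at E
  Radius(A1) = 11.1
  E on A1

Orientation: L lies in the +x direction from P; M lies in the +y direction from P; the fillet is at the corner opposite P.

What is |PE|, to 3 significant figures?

55.3

P is at the origin; PL is horizontal with |PL| = 47.9 and L on the +x side, so L = (47.9, 0.00). P and M share the same x with |PM| = 41.3 and M on the +y side, so M = (0.00, 41.3). The virtual corner opposite P is at (47.9, 41.3). A1 meets LC tangentially, so KC is at right angles to LC and tangency of A1 to EM means the radius KE is perpendicular to EM, with radius 11.1, so the center K sits 11.1 in from both sides at K = (36.8, 30.2). That places the tangent points at C = (47.9, 30.2) on LC and E = (36.8, 41.3) on EM. Then |PE| = |E − P| = 55.3.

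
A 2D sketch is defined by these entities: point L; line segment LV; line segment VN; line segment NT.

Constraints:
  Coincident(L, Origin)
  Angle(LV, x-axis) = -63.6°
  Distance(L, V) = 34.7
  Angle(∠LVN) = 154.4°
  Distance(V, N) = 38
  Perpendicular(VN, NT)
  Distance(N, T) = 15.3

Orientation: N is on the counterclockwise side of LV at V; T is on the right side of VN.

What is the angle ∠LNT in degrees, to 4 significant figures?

102.2°

L is at the origin; LV runs at -63.6° with length 34.7, so V = 34.7·(cos -63.6°, sin -63.6°) = (15.43, -31.08). ∠LVN = 154.4°, so VN runs at -63.6° + (180° − 154.4°) = -38.00° from the x-axis; with |VN| = 38.0, N = V + 38.0·(cos -38.00°, sin -38.00°) = (45.37, -54.48). VN ⟂ NT; with |NT| = 15.3 on the right of VN, T = N + 15.3·(-0.6157, -0.7880) = (35.95, -66.53). Then cos ∠LNT = NL·NT / (|NL||NT|), giving 102.2°.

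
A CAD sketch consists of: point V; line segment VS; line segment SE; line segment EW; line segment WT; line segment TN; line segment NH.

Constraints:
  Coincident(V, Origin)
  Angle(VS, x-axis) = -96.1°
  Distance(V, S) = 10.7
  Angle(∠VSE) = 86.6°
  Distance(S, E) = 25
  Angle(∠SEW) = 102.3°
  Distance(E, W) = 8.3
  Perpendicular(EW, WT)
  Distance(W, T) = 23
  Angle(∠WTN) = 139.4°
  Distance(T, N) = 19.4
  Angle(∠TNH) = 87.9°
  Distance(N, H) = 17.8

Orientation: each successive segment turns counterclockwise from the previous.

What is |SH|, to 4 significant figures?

12.14

V is at the origin; VS runs at -96.1° with length 10.7, so S = (-1.137, -10.64). ∠VSE = 86.6° gives SE at -2.700° from the x-axis; with |SE| = 25.0, E = (23.84, -11.82). ∠SEW = 102.3° gives EW at 75.00° from the x-axis; with |EW| = 8.3, W = (25.98, -3.800). EW is perpendicular to WT, so WT runs at 165.0°; with |WT| = 23.0, T = (3.767, 2.153). ∠WTN = 139.4° gives TN at -154.4° from the x-axis; with |TN| = 19.4, N = (-13.73, -6.230). ∠TNH = 87.9° gives NH at -62.30° from the x-axis; with |NH| = 17.8, H = (-5.454, -21.99). Then |SH| = |H − S| = 12.14.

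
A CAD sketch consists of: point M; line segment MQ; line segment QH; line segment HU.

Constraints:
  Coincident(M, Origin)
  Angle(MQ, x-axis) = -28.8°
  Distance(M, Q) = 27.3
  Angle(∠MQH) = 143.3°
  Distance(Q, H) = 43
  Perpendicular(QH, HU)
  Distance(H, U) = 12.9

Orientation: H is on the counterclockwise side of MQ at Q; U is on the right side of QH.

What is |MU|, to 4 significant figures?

71.16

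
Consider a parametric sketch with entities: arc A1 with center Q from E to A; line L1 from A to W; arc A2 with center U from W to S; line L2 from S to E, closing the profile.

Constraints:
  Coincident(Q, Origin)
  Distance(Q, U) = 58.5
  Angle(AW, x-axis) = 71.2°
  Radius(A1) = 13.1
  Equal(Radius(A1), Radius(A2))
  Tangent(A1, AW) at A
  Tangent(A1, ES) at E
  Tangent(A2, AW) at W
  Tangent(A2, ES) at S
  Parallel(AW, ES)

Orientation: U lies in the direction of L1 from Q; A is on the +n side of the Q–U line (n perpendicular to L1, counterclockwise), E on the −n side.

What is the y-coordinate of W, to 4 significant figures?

59.60

Tangency of A1 to both parallel lines with radius 13.1 puts A and E at Q ± 13.1·n: A = (-12.40, 4.222), E = (12.40, -4.222). Equal radii place W and S the same way about U: W = U + 13.1·n = (6.451, 59.60), S = U − 13.1·n = (31.25, 51.16). So W.y = 59.60.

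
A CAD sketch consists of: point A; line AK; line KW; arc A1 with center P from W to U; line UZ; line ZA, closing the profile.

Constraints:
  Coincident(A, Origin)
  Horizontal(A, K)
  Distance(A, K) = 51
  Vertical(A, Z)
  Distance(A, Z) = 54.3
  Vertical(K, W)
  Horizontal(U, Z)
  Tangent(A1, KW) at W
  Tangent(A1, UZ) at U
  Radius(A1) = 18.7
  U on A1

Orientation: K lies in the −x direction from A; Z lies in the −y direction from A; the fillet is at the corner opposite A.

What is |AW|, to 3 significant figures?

62.2

A is at the origin; A and K share the same y with |AK| = 51.0 and K on the −x side, so K = (-51.0, 0.00). AZ is vertical with |AZ| = 54.3 and Z on the −y side, so Z = (0.00, -54.3). The virtual corner opposite A is at (-51.0, -54.3). A1 meets KW tangentially, so PW is at right angles to KW and since A1 is tangent to UZ there, PU ⟂ UZ, with radius 18.7, so the center P sits 18.7 in from both sides at P = (-32.3, -35.6). That places the tangent points at W = (-51.0, -35.6) on KW and U = (-32.3, -54.3) on UZ. Then |AW| = |W − A| = 62.2.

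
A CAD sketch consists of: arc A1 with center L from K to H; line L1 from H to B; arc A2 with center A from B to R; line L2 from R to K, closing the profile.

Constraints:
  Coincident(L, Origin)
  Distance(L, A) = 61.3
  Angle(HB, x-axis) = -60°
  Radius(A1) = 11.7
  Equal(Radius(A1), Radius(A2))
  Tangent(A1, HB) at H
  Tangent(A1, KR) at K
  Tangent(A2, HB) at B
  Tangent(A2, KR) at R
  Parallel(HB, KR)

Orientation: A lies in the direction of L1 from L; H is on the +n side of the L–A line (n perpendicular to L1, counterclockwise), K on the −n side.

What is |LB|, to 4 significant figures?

62.41

The slot axis is L1's direction at -60.0°, so u = (cos -60.0°, sin -60.0°) = (0.5000, -0.8660) and n = (−sin -60.0°, cos -60.0°) = (0.8660, 0.5000). L is at the origin and A lies 61.3 along u from L, so A = 61.3·u = (30.65, -53.09). Tangency of A1 to both parallel lines with radius 11.7 puts H and K at L ± 11.7·n: H = (10.13, 5.850), K = (-10.13, -5.850). Equal radii place B and R the same way about A: B = A + 11.7·n = (40.78, -47.24), R = A − 11.7·n = (20.52, -58.94). Then |LB| = |B − L| = 62.41.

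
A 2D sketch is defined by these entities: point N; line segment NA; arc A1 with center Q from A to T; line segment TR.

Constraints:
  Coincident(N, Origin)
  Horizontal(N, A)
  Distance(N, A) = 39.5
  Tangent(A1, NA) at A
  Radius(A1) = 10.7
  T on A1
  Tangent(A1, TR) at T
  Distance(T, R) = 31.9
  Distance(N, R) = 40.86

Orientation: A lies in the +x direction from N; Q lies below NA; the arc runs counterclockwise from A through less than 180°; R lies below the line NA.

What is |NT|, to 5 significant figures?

30.299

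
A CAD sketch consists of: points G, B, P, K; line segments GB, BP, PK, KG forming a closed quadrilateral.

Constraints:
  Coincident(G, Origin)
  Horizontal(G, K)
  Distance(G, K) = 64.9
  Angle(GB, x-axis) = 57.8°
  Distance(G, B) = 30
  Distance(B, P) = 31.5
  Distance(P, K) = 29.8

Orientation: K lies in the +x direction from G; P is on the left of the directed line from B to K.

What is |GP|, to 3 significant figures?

53.3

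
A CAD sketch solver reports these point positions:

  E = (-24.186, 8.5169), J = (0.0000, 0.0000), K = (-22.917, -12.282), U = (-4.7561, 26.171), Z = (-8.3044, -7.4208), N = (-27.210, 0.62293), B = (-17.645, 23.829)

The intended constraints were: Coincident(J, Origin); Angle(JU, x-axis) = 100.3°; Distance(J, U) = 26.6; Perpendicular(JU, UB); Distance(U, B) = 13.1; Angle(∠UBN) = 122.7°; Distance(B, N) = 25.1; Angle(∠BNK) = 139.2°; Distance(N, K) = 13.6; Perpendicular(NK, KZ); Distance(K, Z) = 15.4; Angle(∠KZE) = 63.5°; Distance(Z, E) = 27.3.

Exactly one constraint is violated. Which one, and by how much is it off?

Distance(Z, E) = 27.3 — off by 4.80.

J = (0.00, 0.00) ✓; JU at 100.3° ✓; |JU| = 26.60 ✓; ∠(JU, UB) = 90.00° ✓; |UB| = 13.10 ✓; ∠UBN = 122.7° ✓; |BN| = 25.10 ✓; ∠BNK = 139.2° ✓; |NK| = 13.60 ✓; ∠(NK, KZ) = 90.00° ✓; |KZ| = 15.40 ✓; ∠KZE = 63.50° ✓; |ZE| = 22.50 ✗.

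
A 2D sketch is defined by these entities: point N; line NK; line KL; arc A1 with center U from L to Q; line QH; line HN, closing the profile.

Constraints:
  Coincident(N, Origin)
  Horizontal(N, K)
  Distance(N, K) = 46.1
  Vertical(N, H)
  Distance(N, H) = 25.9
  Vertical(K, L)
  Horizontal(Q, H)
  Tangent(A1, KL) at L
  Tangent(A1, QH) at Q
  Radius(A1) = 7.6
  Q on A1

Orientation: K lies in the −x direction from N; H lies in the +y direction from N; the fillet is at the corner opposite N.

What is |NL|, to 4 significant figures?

49.60

The virtual corner opposite N is at (-46.10, 25.90). A1 meets KL tangentially, so UL is at right angles to KL and the tangent condition forces UQ to be normal to QH, with radius 7.6, so the center U sits 7.6 in from both sides at U = (-38.50, 18.30). That places the tangent points at L = (-46.10, 18.30) on KL and Q = (-38.50, 25.90) on QH. Then |NL| = |L − N| = 49.60.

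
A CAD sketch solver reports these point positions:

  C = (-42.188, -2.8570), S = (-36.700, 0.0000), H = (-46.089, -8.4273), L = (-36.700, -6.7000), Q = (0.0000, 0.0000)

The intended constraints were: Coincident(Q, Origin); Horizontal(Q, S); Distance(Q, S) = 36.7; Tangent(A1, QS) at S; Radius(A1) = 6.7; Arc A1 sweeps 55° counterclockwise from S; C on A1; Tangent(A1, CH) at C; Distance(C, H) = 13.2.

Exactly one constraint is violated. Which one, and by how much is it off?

Distance(C, H) = 13.2 — off by 6.40.

Q = (0.00, 0.00) ✓; Q.y = 0.00, S.y = 0.00 ✓; |QS| = 36.70 ✓; ∠(LS, SQ) = 90.00° ✓; |LS| = 6.700 ✓; bearing(L→C) − bearing(L→S) = 55.00° ✓; |LC| = 6.700 ✓; ∠(LC, CH) = 90.00° ✓; |CH| = 6.800 ✗.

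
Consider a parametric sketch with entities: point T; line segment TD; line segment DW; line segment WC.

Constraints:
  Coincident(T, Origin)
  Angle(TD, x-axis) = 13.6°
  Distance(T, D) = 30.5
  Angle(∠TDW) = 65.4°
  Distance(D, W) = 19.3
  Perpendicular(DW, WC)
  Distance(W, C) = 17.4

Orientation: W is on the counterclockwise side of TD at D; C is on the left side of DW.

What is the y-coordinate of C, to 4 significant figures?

11.58

∠TDW = 65.4°, so DW runs at 13.6° + (180° − 65.4°) = 128.2° from the x-axis; with |DW| = 19.3, W = D + 19.3·(cos 128.2°, sin 128.2°) = (17.71, 22.34). The perpendicularity gives WC at right angles to DW; with |WC| = 17.4 on the left of DW, C = W + 17.4·(-0.7859, -0.6184) = (4.036, 11.58). So C.y = 11.58.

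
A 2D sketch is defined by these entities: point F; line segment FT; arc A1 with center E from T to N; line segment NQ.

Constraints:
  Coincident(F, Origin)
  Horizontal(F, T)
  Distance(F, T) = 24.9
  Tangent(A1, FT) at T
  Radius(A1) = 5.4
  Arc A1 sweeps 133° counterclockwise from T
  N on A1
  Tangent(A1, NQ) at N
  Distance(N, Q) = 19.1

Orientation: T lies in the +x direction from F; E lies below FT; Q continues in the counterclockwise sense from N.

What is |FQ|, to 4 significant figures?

41.06

On A1, T sits at bearing 90° from E; a 133° counterclockwise sweep puts N at bearing 223°, so N = E + 5.4·(cos 223°, sin 223°) = (20.95, -9.083). Since A1 is tangent to NQ there, EN ⟂ NQ, so NQ runs along (−sin 223°, cos 223°); with |NQ| = 19.1, Q = (33.98, -23.05). Then |FQ| = |Q − F| = 41.06.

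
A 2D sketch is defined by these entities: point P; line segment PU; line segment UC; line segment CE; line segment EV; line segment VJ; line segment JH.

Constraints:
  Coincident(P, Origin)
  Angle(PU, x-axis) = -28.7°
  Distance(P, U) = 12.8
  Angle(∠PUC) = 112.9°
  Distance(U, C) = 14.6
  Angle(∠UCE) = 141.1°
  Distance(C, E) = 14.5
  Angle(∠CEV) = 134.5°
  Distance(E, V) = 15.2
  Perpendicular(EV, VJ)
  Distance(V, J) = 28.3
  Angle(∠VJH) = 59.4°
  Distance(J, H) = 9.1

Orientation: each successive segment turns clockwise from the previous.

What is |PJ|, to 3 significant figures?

15.8

∠CEV = 134.5° gives EV at 180° from the x-axis; with |EV| = 15.2, V = (-15.6, -30.9). The perpendicularity gives VJ at right angles to EV, so VJ runs at 89.8°; with |VJ| = 28.3, J = (-15.5, -2.63). Then |PJ| = |J − P| = 15.8.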